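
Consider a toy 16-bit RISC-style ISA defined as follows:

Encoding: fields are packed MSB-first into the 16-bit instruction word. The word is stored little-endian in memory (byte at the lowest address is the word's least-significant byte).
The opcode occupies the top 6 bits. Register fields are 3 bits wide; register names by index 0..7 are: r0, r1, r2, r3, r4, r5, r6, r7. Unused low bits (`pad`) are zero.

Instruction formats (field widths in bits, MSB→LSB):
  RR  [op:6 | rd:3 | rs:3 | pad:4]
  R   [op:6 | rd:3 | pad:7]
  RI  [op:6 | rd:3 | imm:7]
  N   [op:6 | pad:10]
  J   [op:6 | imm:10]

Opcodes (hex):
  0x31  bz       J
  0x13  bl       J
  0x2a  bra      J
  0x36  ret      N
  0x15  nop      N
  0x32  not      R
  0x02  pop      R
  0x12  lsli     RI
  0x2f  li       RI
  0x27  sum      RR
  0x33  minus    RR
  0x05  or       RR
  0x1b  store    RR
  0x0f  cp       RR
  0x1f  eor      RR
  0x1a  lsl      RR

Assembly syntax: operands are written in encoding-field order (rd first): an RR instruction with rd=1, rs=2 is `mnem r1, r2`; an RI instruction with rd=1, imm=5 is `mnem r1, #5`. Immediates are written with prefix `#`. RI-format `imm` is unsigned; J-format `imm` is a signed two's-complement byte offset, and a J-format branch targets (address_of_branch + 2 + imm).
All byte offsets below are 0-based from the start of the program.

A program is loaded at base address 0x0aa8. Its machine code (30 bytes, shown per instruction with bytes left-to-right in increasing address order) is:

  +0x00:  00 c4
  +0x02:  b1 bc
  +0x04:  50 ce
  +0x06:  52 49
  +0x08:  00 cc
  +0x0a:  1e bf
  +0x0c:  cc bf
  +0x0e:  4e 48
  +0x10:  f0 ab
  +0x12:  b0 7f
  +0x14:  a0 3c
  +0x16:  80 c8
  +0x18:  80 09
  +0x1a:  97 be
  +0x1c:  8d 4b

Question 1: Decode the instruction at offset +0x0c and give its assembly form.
li r7, #76

off 0x0c: read cc bf as little → 0xbfcc
  opcode bits[15:10]=0x2f: li/RI
  rd@[9:7]=0x7 ⇒ r7
  imm@[6:0]=0x4c ⇒ #76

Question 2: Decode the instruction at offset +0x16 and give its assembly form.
not r1

off 0x16: read 80 c8 as little → 0xc880
  opcode bits[15:10]=0x32: not/R
  [9:7] rd=1 = r1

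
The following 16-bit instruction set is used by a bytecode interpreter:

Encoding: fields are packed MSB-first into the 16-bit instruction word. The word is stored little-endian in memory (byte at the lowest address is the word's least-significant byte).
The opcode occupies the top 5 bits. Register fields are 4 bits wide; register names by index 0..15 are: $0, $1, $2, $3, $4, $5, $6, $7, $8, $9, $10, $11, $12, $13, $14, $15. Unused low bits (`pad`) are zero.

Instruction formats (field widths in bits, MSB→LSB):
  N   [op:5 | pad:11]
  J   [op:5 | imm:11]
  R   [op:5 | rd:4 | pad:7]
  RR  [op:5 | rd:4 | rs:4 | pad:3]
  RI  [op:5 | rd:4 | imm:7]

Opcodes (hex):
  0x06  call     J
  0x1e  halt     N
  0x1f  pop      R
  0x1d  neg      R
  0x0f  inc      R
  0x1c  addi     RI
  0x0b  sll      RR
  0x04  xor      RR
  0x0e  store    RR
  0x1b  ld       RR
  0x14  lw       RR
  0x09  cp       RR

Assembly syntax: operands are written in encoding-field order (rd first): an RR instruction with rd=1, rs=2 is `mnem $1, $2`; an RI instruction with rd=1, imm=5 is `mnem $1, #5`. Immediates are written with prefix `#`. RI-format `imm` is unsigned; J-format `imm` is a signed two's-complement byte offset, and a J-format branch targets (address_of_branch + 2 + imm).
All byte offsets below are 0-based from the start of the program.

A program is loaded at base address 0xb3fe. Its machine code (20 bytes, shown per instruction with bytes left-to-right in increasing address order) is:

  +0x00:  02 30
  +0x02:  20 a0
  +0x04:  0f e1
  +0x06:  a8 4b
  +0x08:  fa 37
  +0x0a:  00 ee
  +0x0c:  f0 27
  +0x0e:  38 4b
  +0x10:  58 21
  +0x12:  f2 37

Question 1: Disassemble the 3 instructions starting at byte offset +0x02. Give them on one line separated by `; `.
+0x02: 20 a0 ⇒ word 0xa020 (little)
  op=0xa020>>11=0x14 ⇒ lw (RR)
  rd@[10:7]=0x0 ⇒ $0
  rs@[6:3]=0x4 ⇒ $4
+0x04: 0f e1 ⇒ word 0xe10f (little)
  op=0xe10f>>11=0x1c ⇒ addi (RI)
  rd@[10:7]=0x2 ⇒ $2
  imm@[6:0]=0xf ⇒ #15
+0x06: a8 4b ⇒ word 0x4ba8 (little)
  op=0x4ba8>>11=0x9 ⇒ cp (RR)
  rd@[10:7]=0x7 ⇒ $7
  rs@[6:3]=0x5 ⇒ $5

lw $0, $4; addi $2, #15; cp $7, $5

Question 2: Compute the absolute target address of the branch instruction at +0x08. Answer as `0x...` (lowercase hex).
@+08  little-endian(fa 37) = 0x37fa
  top 5b → 0x6 → call [J]
  [10:0] imm=2042 (s11→-6) = #-6
  target = base 0xb3fe + off 0x08 + 2 + imm -6 = 0xb402

0xb402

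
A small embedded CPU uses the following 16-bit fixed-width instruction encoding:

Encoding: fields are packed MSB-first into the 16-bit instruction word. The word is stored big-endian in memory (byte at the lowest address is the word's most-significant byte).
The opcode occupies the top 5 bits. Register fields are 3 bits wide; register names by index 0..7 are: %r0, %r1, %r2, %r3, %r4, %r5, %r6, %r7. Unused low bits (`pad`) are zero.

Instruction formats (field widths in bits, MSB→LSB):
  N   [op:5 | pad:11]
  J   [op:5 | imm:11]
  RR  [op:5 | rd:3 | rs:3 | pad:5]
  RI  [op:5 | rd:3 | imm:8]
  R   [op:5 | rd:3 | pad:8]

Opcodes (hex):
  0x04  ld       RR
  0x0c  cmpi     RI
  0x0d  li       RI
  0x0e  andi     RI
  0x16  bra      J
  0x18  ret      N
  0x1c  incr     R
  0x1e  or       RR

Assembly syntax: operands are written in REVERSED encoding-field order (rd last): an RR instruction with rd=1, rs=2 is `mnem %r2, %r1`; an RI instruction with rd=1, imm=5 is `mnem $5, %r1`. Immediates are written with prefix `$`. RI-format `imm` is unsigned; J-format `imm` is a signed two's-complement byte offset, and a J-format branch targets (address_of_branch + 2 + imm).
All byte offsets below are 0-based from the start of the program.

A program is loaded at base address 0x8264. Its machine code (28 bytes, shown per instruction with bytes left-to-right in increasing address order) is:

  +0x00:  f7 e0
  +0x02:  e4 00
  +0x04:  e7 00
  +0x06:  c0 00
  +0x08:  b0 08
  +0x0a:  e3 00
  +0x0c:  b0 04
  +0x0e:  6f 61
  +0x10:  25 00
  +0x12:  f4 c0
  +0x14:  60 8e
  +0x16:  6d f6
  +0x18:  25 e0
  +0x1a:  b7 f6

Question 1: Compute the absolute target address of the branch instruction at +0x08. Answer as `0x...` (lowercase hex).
0x8276

+0x08: b0 08 ⇒ word 0xb008 (big)
  op=0xb008>>11=0x16 ⇒ bra (J)
  imm@[10:0]=0x8 ⇒ $8
  target = base 0x8264 + off 0x08 + 2 + imm 8 = 0x8276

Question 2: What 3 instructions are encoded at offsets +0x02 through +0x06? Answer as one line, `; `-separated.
[02] e4 00 → 0xe400
  top 5b → 0x1c → incr [R]
  [10:8] rd=4 = %r4
[04] e7 00 → 0xe700
  top 5b → 0x1c → incr [R]
  [10:8] rd=7 = %r7
[06] c0 00 → 0xc000
  top 5b → 0x18 → ret [N]

incr %r4; incr %r7; ret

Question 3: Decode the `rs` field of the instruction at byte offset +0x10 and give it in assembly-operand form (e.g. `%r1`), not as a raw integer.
+0x10: 25 00 ⇒ word 0x2500 (big)
  top 5b → 0x4 → ld [RR]
  [10:8] rd=5 = %r5
  [7:5] rs=0 = %r0

%r0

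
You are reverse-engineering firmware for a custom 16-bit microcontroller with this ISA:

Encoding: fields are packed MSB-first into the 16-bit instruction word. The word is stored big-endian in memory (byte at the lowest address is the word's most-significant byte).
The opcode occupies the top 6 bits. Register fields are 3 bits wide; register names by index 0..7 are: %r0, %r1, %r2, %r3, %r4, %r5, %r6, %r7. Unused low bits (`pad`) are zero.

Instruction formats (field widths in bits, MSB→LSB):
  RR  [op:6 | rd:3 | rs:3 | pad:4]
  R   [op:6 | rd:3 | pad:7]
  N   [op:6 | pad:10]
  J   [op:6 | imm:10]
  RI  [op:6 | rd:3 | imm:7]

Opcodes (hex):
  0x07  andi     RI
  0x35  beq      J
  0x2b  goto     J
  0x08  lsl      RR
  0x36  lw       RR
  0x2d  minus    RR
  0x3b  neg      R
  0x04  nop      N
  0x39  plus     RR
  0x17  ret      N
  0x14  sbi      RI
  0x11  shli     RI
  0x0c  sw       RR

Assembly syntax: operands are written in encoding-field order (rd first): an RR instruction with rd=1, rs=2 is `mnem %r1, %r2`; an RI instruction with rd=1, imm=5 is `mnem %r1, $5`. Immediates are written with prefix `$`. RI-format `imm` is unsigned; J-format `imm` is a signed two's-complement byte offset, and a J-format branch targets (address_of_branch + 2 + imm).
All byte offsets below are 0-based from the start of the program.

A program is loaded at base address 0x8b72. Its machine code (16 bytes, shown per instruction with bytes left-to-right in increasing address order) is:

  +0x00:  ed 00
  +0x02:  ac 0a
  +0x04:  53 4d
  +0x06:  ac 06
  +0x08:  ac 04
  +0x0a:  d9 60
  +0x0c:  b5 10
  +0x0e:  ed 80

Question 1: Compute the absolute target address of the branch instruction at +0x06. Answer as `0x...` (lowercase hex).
+0x06: ac 06 ⇒ word 0xac06 (big)
  top 6b → 0x2b → goto [J]
  imm: (w>>0)&0x3ff=0x6 → $6
  target = base 0x8b72 + off 0x06 + 2 + imm 6 = 0x8b80

0x8b80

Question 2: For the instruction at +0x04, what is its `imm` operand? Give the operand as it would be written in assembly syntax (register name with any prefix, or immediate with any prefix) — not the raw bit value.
$77

[04] 53 4d → 0x534d
  top 6b → 0x14 → sbi [RI]
  rd: (w>>7)&0x7=0x6 → %r6
  imm: (w>>0)&0x7f=0x4d → $77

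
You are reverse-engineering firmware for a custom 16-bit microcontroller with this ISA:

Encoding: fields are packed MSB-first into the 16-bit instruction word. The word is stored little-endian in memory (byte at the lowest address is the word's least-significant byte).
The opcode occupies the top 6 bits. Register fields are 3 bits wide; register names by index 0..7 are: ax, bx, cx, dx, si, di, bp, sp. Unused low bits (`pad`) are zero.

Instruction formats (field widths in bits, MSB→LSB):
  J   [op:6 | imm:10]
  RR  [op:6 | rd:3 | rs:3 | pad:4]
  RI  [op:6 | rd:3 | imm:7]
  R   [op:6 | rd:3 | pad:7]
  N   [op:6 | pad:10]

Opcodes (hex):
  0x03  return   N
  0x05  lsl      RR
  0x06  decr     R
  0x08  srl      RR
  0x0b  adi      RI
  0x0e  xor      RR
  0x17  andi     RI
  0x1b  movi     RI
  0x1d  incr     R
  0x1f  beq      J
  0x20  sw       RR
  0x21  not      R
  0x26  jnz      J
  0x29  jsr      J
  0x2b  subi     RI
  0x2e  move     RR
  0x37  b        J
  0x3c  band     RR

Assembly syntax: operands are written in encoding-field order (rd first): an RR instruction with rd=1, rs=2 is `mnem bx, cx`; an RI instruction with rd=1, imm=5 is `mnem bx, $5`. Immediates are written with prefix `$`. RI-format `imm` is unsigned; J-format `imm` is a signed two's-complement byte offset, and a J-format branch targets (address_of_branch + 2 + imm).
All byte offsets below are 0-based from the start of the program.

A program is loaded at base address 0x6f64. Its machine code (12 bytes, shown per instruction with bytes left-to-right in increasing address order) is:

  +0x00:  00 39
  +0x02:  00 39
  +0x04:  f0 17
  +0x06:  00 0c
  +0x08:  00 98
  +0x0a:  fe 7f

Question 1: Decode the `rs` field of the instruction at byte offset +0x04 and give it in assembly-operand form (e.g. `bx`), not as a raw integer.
[04] f0 17 → 0x17f0
  top 6b → 0x5 → lsl [RR]
  rd@[9:7]=0x7 ⇒ sp
  rs@[6:4]=0x7 ⇒ sp

sp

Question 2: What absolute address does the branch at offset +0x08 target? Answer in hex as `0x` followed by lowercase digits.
@+08  little-endian(00 98) = 0x9800
  opcode bits[15:10]=0x26: jnz/J
  imm: (w>>0)&0x3ff=0x0 → $0
  target = base 0x6f64 + off 0x08 + 2 + imm 0 = 0x6f6e

0x6f6e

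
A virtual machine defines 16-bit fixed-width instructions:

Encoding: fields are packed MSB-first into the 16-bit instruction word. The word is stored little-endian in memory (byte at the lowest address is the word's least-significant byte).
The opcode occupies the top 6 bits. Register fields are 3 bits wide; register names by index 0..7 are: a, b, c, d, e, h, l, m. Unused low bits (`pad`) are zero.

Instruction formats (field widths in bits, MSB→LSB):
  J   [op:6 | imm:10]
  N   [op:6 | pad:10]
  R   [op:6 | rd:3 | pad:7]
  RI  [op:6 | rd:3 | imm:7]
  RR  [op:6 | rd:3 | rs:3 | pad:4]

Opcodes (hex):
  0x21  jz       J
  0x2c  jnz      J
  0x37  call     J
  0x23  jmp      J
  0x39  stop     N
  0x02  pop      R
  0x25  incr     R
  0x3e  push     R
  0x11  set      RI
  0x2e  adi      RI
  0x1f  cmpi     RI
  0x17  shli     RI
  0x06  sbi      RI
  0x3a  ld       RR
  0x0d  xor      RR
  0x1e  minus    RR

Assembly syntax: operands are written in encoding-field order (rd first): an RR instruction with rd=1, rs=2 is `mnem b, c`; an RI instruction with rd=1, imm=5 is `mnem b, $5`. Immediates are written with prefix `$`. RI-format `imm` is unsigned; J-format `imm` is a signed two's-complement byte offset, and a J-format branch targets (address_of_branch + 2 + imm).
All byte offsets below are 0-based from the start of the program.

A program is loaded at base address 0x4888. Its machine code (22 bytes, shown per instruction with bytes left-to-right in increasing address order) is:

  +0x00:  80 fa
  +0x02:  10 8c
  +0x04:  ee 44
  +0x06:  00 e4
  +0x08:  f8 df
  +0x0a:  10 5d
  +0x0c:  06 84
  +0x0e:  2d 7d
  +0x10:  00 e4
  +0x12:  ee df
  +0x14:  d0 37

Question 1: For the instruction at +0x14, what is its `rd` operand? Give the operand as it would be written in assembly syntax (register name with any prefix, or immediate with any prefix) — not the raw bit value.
m

off 0x14: read d0 37 as little → 0x37d0
  opcode bits[15:10]=0xd: xor/RR
  rd: (w>>7)&0x7=0x7 → m
  rs: (w>>4)&0x7=0x5 → h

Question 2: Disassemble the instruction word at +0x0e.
off 0x0e: read 2d 7d as little → 0x7d2d
  opcode bits[15:10]=0x1f: cmpi/RI
  rd@[9:7]=0x2 ⇒ c
  imm@[6:0]=0x2d ⇒ $45

cmpi c, $45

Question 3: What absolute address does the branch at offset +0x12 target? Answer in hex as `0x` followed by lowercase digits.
+0x12: ee df ⇒ word 0xdfee (little)
  opcode bits[15:10]=0x37: call/J
  imm@[9:0]=0x3ee (s10→-18) ⇒ $-18
  target = base 0x4888 + off 0x12 + 2 + imm -18 = 0x488a

0x488a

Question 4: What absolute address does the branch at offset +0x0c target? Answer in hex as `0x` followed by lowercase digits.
@+0c  little-endian(06 84) = 0x8406
  opcode bits[15:10]=0x21: jz/J
  imm@[9:0]=0x6 ⇒ $6
  target = base 0x4888 + off 0x0c + 2 + imm 6 = 0x489c

0x489c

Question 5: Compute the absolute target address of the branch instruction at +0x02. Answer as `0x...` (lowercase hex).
off 0x02: read 10 8c as little → 0x8c10
  op=0x8c10>>10=0x23 ⇒ jmp (J)
  imm@[9:0]=0x10 ⇒ $16
  target = base 0x4888 + off 0x02 + 2 + imm 16 = 0x489c

0x489c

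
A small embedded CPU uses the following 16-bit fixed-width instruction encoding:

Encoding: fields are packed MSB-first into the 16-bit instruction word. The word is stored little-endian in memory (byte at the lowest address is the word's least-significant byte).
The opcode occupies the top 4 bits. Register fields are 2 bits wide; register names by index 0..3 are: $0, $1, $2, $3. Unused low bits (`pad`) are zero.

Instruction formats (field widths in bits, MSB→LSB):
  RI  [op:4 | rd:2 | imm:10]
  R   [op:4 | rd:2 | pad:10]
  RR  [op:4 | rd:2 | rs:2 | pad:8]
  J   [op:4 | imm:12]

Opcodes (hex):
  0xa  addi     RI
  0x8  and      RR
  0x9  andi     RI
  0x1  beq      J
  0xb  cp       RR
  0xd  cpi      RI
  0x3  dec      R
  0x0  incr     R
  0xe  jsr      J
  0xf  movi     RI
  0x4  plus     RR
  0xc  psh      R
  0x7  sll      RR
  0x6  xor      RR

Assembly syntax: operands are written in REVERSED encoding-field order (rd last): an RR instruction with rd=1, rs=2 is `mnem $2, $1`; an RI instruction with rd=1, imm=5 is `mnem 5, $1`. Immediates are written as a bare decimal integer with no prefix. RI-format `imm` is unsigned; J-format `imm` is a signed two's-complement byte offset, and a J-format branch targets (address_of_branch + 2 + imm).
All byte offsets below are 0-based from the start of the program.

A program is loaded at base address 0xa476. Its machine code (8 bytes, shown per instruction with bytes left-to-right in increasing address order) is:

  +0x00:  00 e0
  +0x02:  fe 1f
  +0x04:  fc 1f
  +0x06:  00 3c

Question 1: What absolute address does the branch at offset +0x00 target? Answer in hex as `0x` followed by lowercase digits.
[00] 00 e0 → 0xe000
  opcode bits[15:12]=0xe: jsr/J
  imm@[11:0]=0x0 ⇒ 0
  target = base 0xa476 + off 0x00 + 2 + imm 0 = 0xa478

0xa478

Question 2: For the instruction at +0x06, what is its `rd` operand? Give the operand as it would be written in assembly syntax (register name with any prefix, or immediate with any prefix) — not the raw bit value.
$3

@+06  little-endian(00 3c) = 0x3c00
  top 4b → 0x3 → dec [R]
  rd: (w>>10)&0x3=0x3 → $3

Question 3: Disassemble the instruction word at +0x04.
@+04  little-endian(fc 1f) = 0x1ffc
  op=0x1ffc>>12=0x1 ⇒ beq (J)
  [11:0] imm=4092 (s12→-4) = -4

beq -4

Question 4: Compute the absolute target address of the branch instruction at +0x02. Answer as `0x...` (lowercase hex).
0xa478

off 0x02: read fe 1f as little → 0x1ffe
  opcode bits[15:12]=0x1: beq/J
  imm@[11:0]=0xffe (s12→-2) ⇒ -2
  target = base 0xa476 + off 0x02 + 2 + imm -2 = 0xa478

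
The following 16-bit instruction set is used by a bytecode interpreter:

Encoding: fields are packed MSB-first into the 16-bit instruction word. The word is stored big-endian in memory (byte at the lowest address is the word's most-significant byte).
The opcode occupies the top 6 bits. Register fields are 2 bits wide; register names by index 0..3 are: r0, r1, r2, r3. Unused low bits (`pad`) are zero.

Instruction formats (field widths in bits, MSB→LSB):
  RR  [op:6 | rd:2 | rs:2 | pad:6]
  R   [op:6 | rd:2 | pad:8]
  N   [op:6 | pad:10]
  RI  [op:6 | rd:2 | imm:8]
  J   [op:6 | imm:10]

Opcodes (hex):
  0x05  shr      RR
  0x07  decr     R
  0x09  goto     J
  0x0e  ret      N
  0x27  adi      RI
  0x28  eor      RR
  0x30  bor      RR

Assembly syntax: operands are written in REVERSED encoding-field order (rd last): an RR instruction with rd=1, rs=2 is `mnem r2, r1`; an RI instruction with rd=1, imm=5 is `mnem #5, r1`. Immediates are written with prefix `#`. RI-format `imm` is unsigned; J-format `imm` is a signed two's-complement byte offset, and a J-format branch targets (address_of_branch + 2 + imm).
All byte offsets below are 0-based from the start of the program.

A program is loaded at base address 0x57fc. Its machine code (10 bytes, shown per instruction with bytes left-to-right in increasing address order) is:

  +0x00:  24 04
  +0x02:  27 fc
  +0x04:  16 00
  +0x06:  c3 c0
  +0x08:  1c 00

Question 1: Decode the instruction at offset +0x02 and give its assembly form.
goto #-4

off 0x02: read 27 fc as big → 0x27fc
  op=0x27fc>>10=0x9 ⇒ goto (J)
  imm@[9:0]=0x3fc (s10→-4) ⇒ #-4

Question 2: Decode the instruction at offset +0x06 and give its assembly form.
@+06  big-endian(c3 c0) = 0xc3c0
  top 6b → 0x30 → bor [RR]
  [9:8] rd=3 = r3
  [7:6] rs=3 = r3

bor r3, r3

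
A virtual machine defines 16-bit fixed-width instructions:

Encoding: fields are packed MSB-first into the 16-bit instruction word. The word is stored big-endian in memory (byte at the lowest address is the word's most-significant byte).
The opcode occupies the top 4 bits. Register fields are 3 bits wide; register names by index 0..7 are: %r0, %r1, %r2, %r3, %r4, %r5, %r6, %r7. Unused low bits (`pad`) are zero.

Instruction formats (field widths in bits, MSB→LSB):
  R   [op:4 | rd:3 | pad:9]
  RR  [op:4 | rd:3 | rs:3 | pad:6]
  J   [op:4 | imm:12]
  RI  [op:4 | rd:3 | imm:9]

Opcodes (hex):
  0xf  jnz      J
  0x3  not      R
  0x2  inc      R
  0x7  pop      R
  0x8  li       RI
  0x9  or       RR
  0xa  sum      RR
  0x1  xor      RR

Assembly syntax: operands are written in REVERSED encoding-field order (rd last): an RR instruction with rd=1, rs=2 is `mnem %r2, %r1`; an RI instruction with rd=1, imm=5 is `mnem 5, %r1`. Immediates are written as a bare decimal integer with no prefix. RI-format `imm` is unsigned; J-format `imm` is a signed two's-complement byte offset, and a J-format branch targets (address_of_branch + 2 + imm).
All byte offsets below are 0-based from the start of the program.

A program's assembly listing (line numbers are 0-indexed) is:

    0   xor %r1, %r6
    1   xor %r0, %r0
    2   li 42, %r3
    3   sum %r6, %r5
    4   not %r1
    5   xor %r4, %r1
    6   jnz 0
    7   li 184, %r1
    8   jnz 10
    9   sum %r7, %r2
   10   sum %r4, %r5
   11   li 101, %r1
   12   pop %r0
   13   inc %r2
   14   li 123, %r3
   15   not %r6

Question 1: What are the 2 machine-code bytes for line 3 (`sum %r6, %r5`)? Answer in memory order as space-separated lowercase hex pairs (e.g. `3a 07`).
line 3 (sum): pack op=0xa:4|rd=5:3|rs=6:3|pad=0:6 = 0xab80; big→ ab 80

ab 80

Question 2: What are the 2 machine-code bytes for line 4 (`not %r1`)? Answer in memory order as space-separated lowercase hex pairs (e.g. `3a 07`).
line 4 (not): pack op=0x3:4|rd=1:3|pad=0:9 = 0x3200; big→ 32 00

32 00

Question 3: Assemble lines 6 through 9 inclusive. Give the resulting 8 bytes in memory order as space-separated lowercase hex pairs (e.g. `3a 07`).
f0 00 82 b8 f0 0a a5 c0

6. jnz fields op=0xf:4|imm=0:12 → word f000h → f0 00
7. li fields op=0x8:4|rd=1:3|imm=184:9 → word 82b8h → 82 b8
8. jnz fields op=0xf:4|imm=10:12 → word f00ah → f0 0a
9. sum fields op=0xa:4|rd=2:3|rs=7:3|pad=0:6 → word a5c0h → a5 c0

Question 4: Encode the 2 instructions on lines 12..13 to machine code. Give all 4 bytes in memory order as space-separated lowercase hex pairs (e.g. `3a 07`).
line 12 (pop): pack op=0x7:4|rd=0:3|pad=0:9 = 0x7000; big→ 70 00
line 13 (inc): pack op=0x2:4|rd=2:3|pad=0:9 = 0x2400; big→ 24 00

70 00 24 00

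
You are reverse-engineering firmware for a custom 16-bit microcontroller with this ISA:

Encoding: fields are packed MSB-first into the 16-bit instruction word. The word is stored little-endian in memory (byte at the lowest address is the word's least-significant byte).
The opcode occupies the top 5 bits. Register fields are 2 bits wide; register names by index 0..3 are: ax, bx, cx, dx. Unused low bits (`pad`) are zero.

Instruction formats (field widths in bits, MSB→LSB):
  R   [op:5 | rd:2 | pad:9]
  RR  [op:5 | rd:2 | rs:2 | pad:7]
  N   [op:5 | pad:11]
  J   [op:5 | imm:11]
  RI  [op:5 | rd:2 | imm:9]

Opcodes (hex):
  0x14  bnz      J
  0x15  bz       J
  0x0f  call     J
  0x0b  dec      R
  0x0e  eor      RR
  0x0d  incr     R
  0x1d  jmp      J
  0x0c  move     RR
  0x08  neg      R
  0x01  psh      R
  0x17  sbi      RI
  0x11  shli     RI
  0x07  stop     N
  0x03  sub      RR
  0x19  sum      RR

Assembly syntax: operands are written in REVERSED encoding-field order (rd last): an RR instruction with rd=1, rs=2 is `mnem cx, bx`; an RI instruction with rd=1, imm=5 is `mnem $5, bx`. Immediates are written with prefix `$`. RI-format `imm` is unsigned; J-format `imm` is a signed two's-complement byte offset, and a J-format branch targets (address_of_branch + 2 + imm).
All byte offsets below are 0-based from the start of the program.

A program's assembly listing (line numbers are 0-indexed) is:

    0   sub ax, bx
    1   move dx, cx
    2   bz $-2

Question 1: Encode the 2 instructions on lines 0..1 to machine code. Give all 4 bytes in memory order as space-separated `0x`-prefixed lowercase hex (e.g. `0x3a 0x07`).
0x00 0x1a 0x80 0x65

0. sub fields op=0x3:5|rd=1:2|rs=0:2|pad=0:7 → word 1a00h → 00 1a
1. move fields op=0xc:5|rd=2:2|rs=3:2|pad=0:7 → word 6580h → 80 65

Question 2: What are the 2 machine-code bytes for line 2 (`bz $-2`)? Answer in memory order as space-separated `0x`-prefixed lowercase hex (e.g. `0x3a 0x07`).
line 2 (bz): pack op=0x15:5|imm=-2:11 = 0xaffe; little→ fe af

0xfe 0xaf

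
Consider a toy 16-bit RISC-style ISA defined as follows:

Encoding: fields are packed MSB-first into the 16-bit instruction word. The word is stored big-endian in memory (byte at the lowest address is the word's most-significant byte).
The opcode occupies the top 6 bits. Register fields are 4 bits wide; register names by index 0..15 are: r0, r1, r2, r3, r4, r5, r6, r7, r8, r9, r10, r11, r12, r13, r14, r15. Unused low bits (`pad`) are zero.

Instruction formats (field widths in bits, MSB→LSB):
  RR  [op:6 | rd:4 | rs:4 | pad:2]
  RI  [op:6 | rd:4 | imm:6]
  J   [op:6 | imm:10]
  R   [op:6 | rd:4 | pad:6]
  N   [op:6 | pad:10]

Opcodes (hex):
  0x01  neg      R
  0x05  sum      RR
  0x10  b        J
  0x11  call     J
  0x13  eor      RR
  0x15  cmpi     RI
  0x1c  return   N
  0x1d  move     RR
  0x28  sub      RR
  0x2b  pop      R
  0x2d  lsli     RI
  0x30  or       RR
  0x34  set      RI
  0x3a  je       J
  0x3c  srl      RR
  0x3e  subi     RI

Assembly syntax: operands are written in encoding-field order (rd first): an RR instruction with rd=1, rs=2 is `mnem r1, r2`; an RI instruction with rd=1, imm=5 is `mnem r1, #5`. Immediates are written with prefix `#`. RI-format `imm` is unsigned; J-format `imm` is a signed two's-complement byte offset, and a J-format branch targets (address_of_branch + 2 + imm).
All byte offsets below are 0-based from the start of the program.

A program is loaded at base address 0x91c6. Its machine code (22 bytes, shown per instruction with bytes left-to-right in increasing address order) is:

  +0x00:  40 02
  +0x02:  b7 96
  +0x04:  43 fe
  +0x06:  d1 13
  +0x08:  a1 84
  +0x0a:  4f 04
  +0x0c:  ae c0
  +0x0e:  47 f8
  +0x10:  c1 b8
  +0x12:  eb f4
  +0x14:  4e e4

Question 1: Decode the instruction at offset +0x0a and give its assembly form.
off 0x0a: read 4f 04 as big → 0x4f04
  opcode bits[15:10]=0x13: eor/RR
  [9:6] rd=12 = r12
  [5:2] rs=1 = r1

eor r12, r1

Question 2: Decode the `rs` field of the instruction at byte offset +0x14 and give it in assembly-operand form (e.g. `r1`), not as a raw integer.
+0x14: 4e e4 ⇒ word 0x4ee4 (big)
  op=0x4ee4>>10=0x13 ⇒ eor (RR)
  [9:6] rd=11 = r11
  [5:2] rs=9 = r9

r9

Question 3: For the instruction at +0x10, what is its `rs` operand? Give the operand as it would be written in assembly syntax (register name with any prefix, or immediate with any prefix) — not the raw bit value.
@+10  big-endian(c1 b8) = 0xc1b8
  op=0xc1b8>>10=0x30 ⇒ or (RR)
  rd: (w>>6)&0xf=0x6 → r6
  rs: (w>>2)&0xf=0xe → r14

r14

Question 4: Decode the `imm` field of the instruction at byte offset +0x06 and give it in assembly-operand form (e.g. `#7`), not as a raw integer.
#19

+0x06: d1 13 ⇒ word 0xd113 (big)
  opcode bits[15:10]=0x34: set/RI
  rd: (w>>6)&0xf=0x4 → r4
  imm: (w>>0)&0x3f=0x13 → #19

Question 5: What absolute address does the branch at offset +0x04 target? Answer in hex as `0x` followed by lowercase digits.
+0x04: 43 fe ⇒ word 0x43fe (big)
  top 6b → 0x10 → b [J]
  imm@[9:0]=0x3fe (s10→-2) ⇒ #-2
  target = base 0x91c6 + off 0x04 + 2 + imm -2 = 0x91ca

0x91ca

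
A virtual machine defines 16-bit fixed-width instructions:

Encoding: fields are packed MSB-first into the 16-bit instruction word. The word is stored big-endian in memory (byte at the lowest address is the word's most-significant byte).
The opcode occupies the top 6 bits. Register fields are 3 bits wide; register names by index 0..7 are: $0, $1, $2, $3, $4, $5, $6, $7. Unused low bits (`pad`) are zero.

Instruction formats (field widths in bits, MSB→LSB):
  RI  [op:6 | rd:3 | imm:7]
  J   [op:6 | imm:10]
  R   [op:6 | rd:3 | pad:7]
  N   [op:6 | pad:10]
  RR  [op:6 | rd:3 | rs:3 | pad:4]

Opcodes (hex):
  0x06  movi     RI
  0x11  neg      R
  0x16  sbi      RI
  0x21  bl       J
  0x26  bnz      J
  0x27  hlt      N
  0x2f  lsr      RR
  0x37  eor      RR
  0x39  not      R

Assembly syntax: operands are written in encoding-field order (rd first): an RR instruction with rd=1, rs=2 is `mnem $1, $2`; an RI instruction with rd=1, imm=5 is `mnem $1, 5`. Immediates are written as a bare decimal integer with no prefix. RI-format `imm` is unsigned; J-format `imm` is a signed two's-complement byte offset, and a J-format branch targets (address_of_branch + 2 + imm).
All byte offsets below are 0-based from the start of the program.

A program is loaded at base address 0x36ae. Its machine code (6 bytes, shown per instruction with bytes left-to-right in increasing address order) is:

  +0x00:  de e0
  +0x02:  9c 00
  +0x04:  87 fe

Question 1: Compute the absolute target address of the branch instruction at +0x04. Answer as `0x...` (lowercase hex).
@+04  big-endian(87 fe) = 0x87fe
  opcode bits[15:10]=0x21: bl/J
  [9:0] imm=1022 (s10→-2) = -2
  target = base 0x36ae + off 0x04 + 2 + imm -2 = 0x36b2

0x36b2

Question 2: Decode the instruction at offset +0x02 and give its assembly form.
@+02  big-endian(9c 00) = 0x9c00
  top 6b → 0x27 → hlt [N]

hlt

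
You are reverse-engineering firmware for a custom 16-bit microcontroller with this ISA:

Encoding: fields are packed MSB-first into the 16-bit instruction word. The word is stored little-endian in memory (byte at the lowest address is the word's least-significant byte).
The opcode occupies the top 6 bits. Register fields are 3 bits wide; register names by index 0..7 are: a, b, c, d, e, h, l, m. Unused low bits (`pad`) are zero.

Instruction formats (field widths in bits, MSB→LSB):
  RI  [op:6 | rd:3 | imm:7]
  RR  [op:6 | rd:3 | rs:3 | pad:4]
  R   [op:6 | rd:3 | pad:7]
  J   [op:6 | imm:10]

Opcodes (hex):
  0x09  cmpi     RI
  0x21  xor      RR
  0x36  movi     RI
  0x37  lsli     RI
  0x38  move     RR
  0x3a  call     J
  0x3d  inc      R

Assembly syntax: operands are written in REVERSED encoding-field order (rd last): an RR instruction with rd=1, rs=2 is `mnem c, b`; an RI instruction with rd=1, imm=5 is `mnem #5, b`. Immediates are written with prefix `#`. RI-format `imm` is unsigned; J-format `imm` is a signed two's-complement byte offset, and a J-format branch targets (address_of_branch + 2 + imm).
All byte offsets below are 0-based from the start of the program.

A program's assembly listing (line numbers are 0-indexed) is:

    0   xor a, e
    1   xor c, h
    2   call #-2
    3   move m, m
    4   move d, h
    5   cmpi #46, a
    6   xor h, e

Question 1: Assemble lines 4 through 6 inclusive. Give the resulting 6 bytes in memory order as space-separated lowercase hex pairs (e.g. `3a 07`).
4. move fields op=0x38:6|rd=5:3|rs=3:3|pad=0:4 → word e2b0h → b0 e2
5. cmpi fields op=0x9:6|rd=0:3|imm=46:7 → word 242eh → 2e 24
6. xor fields op=0x21:6|rd=4:3|rs=5:3|pad=0:4 → word 8650h → 50 86

b0 e2 2e 24 50 86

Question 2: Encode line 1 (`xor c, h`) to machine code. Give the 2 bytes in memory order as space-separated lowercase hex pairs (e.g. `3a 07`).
a0 86

L1: xor op=0x21:6|rd=5:3|rs=2:3|pad=0:4 ⇒ 0x86a0 ⇒ little a0 86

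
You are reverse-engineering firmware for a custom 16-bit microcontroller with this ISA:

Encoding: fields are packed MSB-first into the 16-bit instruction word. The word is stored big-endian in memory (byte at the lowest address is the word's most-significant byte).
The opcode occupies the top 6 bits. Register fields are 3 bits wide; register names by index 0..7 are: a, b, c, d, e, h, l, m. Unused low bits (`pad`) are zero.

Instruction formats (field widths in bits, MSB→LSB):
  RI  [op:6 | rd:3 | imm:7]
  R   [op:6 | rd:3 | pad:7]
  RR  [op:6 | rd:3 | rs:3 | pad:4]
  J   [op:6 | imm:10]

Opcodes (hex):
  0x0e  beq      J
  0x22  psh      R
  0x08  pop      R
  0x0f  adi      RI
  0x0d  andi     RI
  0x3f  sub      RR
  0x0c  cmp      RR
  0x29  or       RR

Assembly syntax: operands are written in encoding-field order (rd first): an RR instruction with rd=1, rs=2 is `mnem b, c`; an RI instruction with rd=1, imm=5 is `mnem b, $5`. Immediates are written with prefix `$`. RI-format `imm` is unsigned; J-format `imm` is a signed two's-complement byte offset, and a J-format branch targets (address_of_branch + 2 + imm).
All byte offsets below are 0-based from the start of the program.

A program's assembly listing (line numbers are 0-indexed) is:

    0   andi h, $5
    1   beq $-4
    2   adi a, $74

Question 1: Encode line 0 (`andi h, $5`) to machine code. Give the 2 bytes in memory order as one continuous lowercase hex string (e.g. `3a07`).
3685

L0: andi op=0xd:6|rd=5:3|imm=5:7 ⇒ 0x3685 ⇒ big 36 85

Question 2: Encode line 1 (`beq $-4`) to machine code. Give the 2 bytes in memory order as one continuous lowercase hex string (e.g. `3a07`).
3bfc

line 1 (beq): pack op=0xe:6|imm=-4:10 = 0x3bfc; big→ 3b fc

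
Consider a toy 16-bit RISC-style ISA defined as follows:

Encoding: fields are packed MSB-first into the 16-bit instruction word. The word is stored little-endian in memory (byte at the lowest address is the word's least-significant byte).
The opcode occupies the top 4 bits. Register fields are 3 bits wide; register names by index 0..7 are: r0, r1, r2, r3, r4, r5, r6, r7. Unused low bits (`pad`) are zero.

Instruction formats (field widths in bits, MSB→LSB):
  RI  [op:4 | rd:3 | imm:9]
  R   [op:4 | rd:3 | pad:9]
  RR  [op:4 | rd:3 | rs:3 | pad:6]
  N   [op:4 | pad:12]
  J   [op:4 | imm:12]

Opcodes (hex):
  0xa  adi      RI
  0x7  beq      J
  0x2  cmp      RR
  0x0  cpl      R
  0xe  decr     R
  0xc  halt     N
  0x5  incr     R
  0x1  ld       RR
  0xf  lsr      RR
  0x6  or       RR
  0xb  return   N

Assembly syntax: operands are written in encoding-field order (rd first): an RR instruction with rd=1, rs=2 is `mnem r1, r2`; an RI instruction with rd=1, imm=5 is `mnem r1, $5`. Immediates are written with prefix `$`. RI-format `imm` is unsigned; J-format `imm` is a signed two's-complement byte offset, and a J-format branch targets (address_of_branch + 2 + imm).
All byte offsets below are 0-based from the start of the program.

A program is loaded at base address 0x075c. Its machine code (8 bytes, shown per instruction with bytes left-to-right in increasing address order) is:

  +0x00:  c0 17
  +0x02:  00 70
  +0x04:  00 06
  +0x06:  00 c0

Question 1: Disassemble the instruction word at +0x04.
cpl r3

@+04  little-endian(00 06) = 0x0600
  op=0x0600>>12=0x0 ⇒ cpl (R)
  rd: (w>>9)&0x7=0x3 → r3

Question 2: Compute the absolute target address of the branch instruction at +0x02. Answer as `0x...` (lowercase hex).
+0x02: 00 70 ⇒ word 0x7000 (little)
  op=0x7000>>12=0x7 ⇒ beq (J)
  [11:0] imm=0 = $0
  target = base 0x075c + off 0x02 + 2 + imm 0 = 0x0760

0x0760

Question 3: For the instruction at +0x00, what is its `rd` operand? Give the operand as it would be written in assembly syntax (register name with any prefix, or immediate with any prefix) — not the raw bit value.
r3

off 0x00: read c0 17 as little → 0x17c0
  top 4b → 0x1 → ld [RR]
  [11:9] rd=3 = r3
  [8:6] rs=7 = r7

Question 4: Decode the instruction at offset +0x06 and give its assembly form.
@+06  little-endian(00 c0) = 0xc000
  opcode bits[15:12]=0xc: halt/N

halt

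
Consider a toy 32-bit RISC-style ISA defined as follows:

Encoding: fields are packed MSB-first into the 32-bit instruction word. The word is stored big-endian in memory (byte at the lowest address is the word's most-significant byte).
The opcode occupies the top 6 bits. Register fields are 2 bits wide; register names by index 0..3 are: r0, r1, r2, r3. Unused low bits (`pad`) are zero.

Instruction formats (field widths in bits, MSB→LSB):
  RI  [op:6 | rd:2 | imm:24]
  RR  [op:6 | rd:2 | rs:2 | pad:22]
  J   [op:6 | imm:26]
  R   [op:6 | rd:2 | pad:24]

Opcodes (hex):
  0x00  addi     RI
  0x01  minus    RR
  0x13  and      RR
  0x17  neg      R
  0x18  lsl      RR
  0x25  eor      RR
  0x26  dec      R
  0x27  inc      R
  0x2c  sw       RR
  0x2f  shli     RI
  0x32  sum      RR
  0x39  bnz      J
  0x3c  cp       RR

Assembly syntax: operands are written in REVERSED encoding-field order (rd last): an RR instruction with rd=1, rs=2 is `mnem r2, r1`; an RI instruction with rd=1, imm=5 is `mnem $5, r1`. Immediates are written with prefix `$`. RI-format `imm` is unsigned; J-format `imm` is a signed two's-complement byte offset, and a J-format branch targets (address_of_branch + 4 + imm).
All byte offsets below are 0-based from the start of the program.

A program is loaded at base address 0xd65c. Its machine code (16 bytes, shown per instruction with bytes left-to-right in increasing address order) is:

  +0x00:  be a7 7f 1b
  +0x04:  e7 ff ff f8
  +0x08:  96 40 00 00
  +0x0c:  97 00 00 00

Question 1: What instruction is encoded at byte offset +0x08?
eor r1, r2

@+08  big-endian(96 40 00 00) = 0x96400000
  op=0x96400000>>26=0x25 ⇒ eor (RR)
  rd: (w>>24)&0x3=0x2 → r2
  rs: (w>>22)&0x3=0x1 → r1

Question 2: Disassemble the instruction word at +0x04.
bnz $-8

[04] e7 ff ff f8 → 0xe7fffff8
  opcode bits[31:26]=0x39: bnz/J
  imm@[25:0]=0x3fffff8 (s26→-8) ⇒ $-8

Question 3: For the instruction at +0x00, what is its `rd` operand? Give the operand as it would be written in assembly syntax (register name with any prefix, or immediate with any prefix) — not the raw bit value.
@+00  big-endian(be a7 7f 1b) = 0xbea77f1b
  opcode bits[31:26]=0x2f: shli/RI
  rd: (w>>24)&0x3=0x2 → r2
  imm: (w>>0)&0xffffff=0xa77f1b → $10977051

r2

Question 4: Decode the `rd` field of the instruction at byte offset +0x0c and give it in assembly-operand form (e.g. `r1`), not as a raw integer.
r3

[0c] 97 00 00 00 → 0x97000000
  opcode bits[31:26]=0x25: eor/RR
  rd: (w>>24)&0x3=0x3 → r3
  rs: (w>>22)&0x3=0x0 → r0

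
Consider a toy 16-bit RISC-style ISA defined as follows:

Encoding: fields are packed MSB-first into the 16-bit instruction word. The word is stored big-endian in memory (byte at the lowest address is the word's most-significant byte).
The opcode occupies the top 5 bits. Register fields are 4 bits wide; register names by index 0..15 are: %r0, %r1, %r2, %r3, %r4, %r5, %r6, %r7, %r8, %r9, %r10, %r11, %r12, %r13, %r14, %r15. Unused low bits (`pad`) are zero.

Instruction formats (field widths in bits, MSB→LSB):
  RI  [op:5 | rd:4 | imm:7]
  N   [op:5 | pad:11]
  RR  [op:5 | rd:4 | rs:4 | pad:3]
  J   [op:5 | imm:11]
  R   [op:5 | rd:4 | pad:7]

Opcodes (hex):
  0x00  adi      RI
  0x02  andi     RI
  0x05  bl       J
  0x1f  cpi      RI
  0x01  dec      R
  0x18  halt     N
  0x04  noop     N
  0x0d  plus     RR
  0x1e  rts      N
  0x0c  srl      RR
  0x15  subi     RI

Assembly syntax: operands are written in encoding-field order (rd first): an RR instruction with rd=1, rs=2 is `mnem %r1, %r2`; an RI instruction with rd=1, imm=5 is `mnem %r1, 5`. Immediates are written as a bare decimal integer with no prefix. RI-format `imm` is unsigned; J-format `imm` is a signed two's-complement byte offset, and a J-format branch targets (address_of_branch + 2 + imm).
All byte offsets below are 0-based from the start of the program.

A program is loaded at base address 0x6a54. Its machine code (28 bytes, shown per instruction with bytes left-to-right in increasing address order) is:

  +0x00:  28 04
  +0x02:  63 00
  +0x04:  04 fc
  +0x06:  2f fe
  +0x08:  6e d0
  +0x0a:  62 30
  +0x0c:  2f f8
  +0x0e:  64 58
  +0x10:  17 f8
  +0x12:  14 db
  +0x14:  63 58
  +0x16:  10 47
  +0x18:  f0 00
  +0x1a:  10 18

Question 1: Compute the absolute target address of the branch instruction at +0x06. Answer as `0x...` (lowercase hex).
@+06  big-endian(2f fe) = 0x2ffe
  top 5b → 0x5 → bl [J]
  imm: (w>>0)&0x7ff=0x7fe (s11→-2) → -2
  target = base 0x6a54 + off 0x06 + 2 + imm -2 = 0x6a5a

0x6a5a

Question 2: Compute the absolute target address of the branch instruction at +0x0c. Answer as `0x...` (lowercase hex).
@+0c  big-endian(2f f8) = 0x2ff8
  opcode bits[15:11]=0x5: bl/J
  [10:0] imm=2040 (s11→-8) = -8
  target = base 0x6a54 + off 0x0c + 2 + imm -8 = 0x6a5a

0x6a5a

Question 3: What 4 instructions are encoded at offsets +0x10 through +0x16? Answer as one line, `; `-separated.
andi %r15, 120; andi %r9, 91; srl %r6, %r11; andi %r0, 71

off 0x10: read 17 f8 as big → 0x17f8
  top 5b → 0x2 → andi [RI]
  [10:7] rd=15 = %r15
  [6:0] imm=120 = 120
off 0x12: read 14 db as big → 0x14db
  top 5b → 0x2 → andi [RI]
  [10:7] rd=9 = %r9
  [6:0] imm=91 = 91
off 0x14: read 63 58 as big → 0x6358
  top 5b → 0xc → srl [RR]
  [10:7] rd=6 = %r6
  [6:3] rs=11 = %r11
off 0x16: read 10 47 as big → 0x1047
  top 5b → 0x2 → andi [RI]
  [10:7] rd=0 = %r0
  [6:0] imm=71 = 71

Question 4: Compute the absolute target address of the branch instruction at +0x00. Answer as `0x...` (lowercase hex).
0x6a5a

+0x00: 28 04 ⇒ word 0x2804 (big)
  op=0x2804>>11=0x5 ⇒ bl (J)
  imm: (w>>0)&0x7ff=0x4 → 4
  target = base 0x6a54 + off 0x00 + 2 + imm 4 = 0x6a5a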